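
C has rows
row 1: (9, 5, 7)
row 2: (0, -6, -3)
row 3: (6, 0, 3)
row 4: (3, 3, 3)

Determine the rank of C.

Row reduce to echelon form.
R3 ← R3 − (2/3)·R1: [0, -10/3, -5/3]
R4 ← R4 − (1/3)·R1: [0, 4/3, 2/3]
R3 ← R3 − (5/9)·R2: [0, 0, 0]
R4 ← R4 + (2/9)·R2: [0, 0, 0]
Echelon form has 2 nonzero rows, so rank(C) = 2.

2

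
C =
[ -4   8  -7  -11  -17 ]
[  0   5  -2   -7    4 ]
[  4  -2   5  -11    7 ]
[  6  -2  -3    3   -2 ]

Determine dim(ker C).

1

Row reduce to echelon form.
R3 ← R3 + R1: [0, 6, -2, -22, -10]
R4 ← R4 + (3/2)·R1: [0, 10, -27/2, -27/2, -55/2]
R3 ← R3 − (6/5)·R2: [0, 0, 2/5, -68/5, -74/5]
R4 ← R4 − (2)·R2: [0, 0, -19/2, 1/2, -71/2]
R4 ← R4 + (95/4)·R3: [0, 0, 0, -645/2, -387]
4 nonzero rows, so rank(C) = 4.
C has 5 columns; by rank–nullity, nullity = 5 − 4 = 1.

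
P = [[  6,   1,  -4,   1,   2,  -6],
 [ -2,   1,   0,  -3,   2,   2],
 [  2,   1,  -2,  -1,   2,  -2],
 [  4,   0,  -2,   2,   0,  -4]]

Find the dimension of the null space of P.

Row reduce to echelon form.
R2 ← R2 + (1/3)·R1: [0, 4/3, -4/3, -8/3, 8/3, 0]
R3 ← R3 − (1/3)·R1: [0, 2/3, -2/3, -4/3, 4/3, 0]
R4 ← R4 − (2/3)·R1: [0, -2/3, 2/3, 4/3, -4/3, 0]
R3 ← R3 − (1/2)·R2: [0, 0, 0, 0, 0, 0]
R4 ← R4 + (1/2)·R2: [0, 0, 0, 0, 0, 0]
2 nonzero rows, so rank(P) = 2.
P has 6 columns; by rank–nullity, nullity = 6 − 2 = 4.

4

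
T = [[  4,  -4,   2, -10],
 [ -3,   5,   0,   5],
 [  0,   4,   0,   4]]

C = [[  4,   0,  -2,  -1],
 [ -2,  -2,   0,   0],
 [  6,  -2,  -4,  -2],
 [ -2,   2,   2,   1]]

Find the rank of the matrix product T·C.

First compute TC:
[[ 56, -16, -36, -18],
 [-32,   0,  16,   8],
 [-16,   0,   8,   4]]
Now row reduce the product.
R2 ← R2 + (4/7)·R1: [0, -64/7, -32/7, -16/7]
R3 ← R3 + (2/7)·R1: [0, -32/7, -16/7, -8/7]
R3 ← R3 − (1/2)·R2: [0, 0, 0, 0]
2 nonzero rows, so rank(TC) = 2.

2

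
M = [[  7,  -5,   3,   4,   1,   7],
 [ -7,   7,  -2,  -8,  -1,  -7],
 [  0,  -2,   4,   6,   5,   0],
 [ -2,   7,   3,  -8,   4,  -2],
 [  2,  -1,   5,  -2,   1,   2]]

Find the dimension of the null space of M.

Row reduce to echelon form.
R2 ← R2 + R1: [0, 2, 1, -4, 0, 0]
R4 ← R4 + (2/7)·R1: [0, 39/7, 27/7, -48/7, 30/7, 0]
R5 ← R5 − (2/7)·R1: [0, 3/7, 29/7, -22/7, 5/7, 0]
R3 ← R3 + R2: [0, 0, 5, 2, 5, 0]
R4 ← R4 − (39/14)·R2: [0, 0, 15/14, 30/7, 30/7, 0]
R5 ← R5 − (3/14)·R2: [0, 0, 55/14, -16/7, 5/7, 0]
R4 ← R4 − (3/14)·R3: [0, 0, 0, 27/7, 45/14, 0]
R5 ← R5 − (11/14)·R3: [0, 0, 0, -27/7, -45/14, 0]
R5 ← R5 + R4: [0, 0, 0, 0, 0, 0]
4 nonzero rows, so rank(M) = 4.
M has 6 columns; by rank–nullity, nullity = 6 − 4 = 2.

2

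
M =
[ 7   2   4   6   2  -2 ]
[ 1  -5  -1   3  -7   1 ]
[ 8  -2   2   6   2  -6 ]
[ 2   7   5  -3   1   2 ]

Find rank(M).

Row reduce to echelon form.
R2 ← R2 − (1/7)·R1: [0, -37/7, -11/7, 15/7, -51/7, 9/7]
R3 ← R3 − (8/7)·R1: [0, -30/7, -18/7, -6/7, -2/7, -26/7]
R4 ← R4 − (2/7)·R1: [0, 45/7, 27/7, -33/7, 3/7, 18/7]
R3 ← R3 − (30/37)·R2: [0, 0, -48/37, -96/37, 208/37, -176/37]
R4 ← R4 + (45/37)·R2: [0, 0, 72/37, -78/37, -312/37, 153/37]
R4 ← R4 + (3/2)·R3: [0, 0, 0, -6, 0, -3]
Echelon form has 4 nonzero rows, so rank(M) = 4.

4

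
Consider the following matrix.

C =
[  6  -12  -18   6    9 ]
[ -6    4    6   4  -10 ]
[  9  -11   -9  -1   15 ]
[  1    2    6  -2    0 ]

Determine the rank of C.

4

Row reduce to echelon form.
R2 ← R2 + R1: [0, -8, -12, 10, -1]
R3 ← R3 − (3/2)·R1: [0, 7, 18, -10, 3/2]
R4 ← R4 − (1/6)·R1: [0, 4, 9, -3, -3/2]
R3 ← R3 + (7/8)·R2: [0, 0, 15/2, -5/4, 5/8]
R4 ← R4 + (1/2)·R2: [0, 0, 3, 2, -2]
R4 ← R4 − (2/5)·R3: [0, 0, 0, 5/2, -9/4]
Echelon form has 4 nonzero rows, so rank(C) = 4.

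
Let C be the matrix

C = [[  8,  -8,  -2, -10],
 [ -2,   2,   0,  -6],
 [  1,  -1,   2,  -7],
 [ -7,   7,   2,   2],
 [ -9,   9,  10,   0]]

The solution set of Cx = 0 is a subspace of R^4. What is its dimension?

Row reduce to echelon form.
R2 ← R2 + (1/4)·R1: [0, 0, -1/2, -17/2]
R3 ← R3 − (1/8)·R1: [0, 0, 9/4, -23/4]
R4 ← R4 + (7/8)·R1: [0, 0, 1/4, -27/4]
R5 ← R5 + (9/8)·R1: [0, 0, 31/4, -45/4]
R3 ← R3 + (9/2)·R2: [0, 0, 0, -44]
R4 ← R4 + (1/2)·R2: [0, 0, 0, -11]
R5 ← R5 + (31/2)·R2: [0, 0, 0, -143]
R4 ← R4 − (1/4)·R3: [0, 0, 0, 0]
R5 ← R5 − (13/4)·R3: [0, 0, 0, 0]
3 nonzero rows, so rank(C) = 3.
C has 4 columns; by rank–nullity, nullity = 4 − 3 = 1.

1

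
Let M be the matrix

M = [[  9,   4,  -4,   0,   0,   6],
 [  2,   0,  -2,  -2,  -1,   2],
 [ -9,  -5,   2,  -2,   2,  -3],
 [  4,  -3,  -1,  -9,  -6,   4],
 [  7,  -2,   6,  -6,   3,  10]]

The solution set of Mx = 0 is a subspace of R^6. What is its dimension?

2

Row reduce to echelon form.
R2 ← R2 − (2/9)·R1: [0, -8/9, -10/9, -2, -1, 2/3]
R3 ← R3 + R1: [0, -1, -2, -2, 2, 3]
R4 ← R4 − (4/9)·R1: [0, -43/9, 7/9, -9, -6, 4/3]
R5 ← R5 − (7/9)·R1: [0, -46/9, 82/9, -6, 3, 16/3]
R3 ← R3 − (9/8)·R2: [0, 0, -3/4, 1/4, 25/8, 9/4]
R4 ← R4 − (43/8)·R2: [0, 0, 27/4, 7/4, -5/8, -9/4]
R5 ← R5 − (23/4)·R2: [0, 0, 31/2, 11/2, 35/4, 3/2]
R4 ← R4 + (9)·R3: [0, 0, 0, 4, 55/2, 18]
R5 ← R5 + (62/3)·R3: [0, 0, 0, 32/3, 220/3, 48]
R5 ← R5 − (8/3)·R4: [0, 0, 0, 0, 0, 0]
4 nonzero rows, so rank(M) = 4.
M has 6 columns; by rank–nullity, nullity = 6 − 4 = 2.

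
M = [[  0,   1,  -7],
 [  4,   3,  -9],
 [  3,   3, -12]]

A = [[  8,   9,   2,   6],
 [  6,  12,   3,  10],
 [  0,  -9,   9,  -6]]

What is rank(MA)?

2

First compute MA:
[[  6,  75, -60,  52],
 [ 50, 153, -64, 108],
 [ 42, 171, -93, 120]]
Now row reduce the product.
R2 ← R2 − (25/3)·R1: [0, -472, 436, -976/3]
R3 ← R3 − (7)·R1: [0, -354, 327, -244]
R3 ← R3 − (3/4)·R2: [0, 0, 0, 0]
2 nonzero rows, so rank(MA) = 2.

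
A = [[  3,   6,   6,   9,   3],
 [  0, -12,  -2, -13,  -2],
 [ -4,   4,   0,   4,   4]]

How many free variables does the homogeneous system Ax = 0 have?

Row reduce to echelon form.
R3 ← R3 + (4/3)·R1: [0, 12, 8, 16, 8]
R3 ← R3 + R2: [0, 0, 6, 3, 6]
3 nonzero rows, so rank(A) = 3.
A has 5 columns; by rank–nullity, nullity = 5 − 3 = 2.

2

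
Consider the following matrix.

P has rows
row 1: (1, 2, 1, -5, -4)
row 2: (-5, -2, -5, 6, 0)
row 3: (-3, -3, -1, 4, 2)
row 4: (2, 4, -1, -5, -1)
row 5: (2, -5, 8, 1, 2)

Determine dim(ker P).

Row reduce to echelon form.
R2 ← R2 + (5)·R1: [0, 8, 0, -19, -20]
R3 ← R3 + (3)·R1: [0, 3, 2, -11, -10]
R4 ← R4 − (2)·R1: [0, 0, -3, 5, 7]
R5 ← R5 − (2)·R1: [0, -9, 6, 11, 10]
R3 ← R3 − (3/8)·R2: [0, 0, 2, -31/8, -5/2]
R5 ← R5 + (9/8)·R2: [0, 0, 6, -83/8, -25/2]
R4 ← R4 + (3/2)·R3: [0, 0, 0, -13/16, 13/4]
R5 ← R5 − (3)·R3: [0, 0, 0, 5/4, -5]
R5 ← R5 + (20/13)·R4: [0, 0, 0, 0, 0]
4 nonzero rows, so rank(P) = 4.
P has 5 columns; by rank–nullity, nullity = 5 − 4 = 1.

1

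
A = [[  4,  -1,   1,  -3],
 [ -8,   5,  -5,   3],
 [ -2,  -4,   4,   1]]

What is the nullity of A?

1

Row reduce to echelon form.
R2 ← R2 + (2)·R1: [0, 3, -3, -3]
R3 ← R3 + (1/2)·R1: [0, -9/2, 9/2, -1/2]
R3 ← R3 + (3/2)·R2: [0, 0, 0, -5]
3 nonzero rows, so rank(A) = 3.
A has 4 columns; by rank–nullity, nullity = 4 − 3 = 1.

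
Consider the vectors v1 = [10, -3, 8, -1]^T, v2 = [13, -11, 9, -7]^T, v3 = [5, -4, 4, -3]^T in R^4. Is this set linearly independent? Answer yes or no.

Form the matrix with these vectors as rows and row reduce.
R2 ← R2 − (13/10)·R1: [0, -71/10, -7/5, -57/10]
R3 ← R3 − (1/2)·R1: [0, -5/2, 0, -5/2]
R3 ← R3 − (25/71)·R2: [0, 0, 35/71, -35/71]
3 nonzero rows, so the 3 vectors span a space of dimension 3.
Since 3 = 3, the vectors are linearly independent.

yes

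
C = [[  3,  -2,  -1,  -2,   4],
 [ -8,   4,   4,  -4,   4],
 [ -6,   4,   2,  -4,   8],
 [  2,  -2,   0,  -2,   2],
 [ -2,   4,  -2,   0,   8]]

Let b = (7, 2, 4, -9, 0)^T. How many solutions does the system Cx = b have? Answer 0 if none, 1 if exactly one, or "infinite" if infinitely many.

0

Row reduce the augmented matrix [C | b].
R2 ← R2 + (8/3)·R1: [0, -4/3, 4/3, -28/3, 44/3, 62/3]
R3 ← R3 + (2)·R1: [0, 0, 0, -8, 16, 18]
R4 ← R4 − (2/3)·R1: [0, -2/3, 2/3, -2/3, -2/3, -41/3]
R5 ← R5 + (2/3)·R1: [0, 8/3, -8/3, -4/3, 32/3, 14/3]
R4 ← R4 − (1/2)·R2: [0, 0, 0, 4, -8, -24]
R5 ← R5 + (2)·R2: [0, 0, 0, -20, 40, 46]
R4 ← R4 + (1/2)·R3: [0, 0, 0, 0, 0, -15]
R5 ← R5 − (5/2)·R3: [0, 0, 0, 0, 0, 1]
R5 ← R5 + (1/15)·R4: [0, 0, 0, 0, 0, 0]
The echelon form has 4 nonzero rows; the last pivot sits in the augmented column, so rank(C) = 3 but rank([C|b]) = 4.
Since the ranks differ, the system is inconsistent.
It has no solutions.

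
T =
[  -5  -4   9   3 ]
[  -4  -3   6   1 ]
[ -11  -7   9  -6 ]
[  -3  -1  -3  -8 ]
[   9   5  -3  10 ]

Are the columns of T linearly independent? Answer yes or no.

Row reduce T to echelon form.
R2 ← R2 − (4/5)·R1: [0, 1/5, -6/5, -7/5]
R3 ← R3 − (11/5)·R1: [0, 9/5, -54/5, -63/5]
R4 ← R4 − (3/5)·R1: [0, 7/5, -42/5, -49/5]
R5 ← R5 + (9/5)·R1: [0, -11/5, 66/5, 77/5]
R3 ← R3 − (9)·R2: [0, 0, 0, 0]
R4 ← R4 − (7)·R2: [0, 0, 0, 0]
R5 ← R5 + (11)·R2: [0, 0, 0, 0]
2 pivots among 4 columns.
Only 2 < 4 pivot columns, so the columns are linearly dependent.

no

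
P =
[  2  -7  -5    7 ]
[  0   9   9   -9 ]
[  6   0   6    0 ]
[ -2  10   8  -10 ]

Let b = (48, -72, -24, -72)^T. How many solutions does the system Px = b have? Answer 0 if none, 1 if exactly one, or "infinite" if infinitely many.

infinite

Row reduce the augmented matrix [P | b].
R3 ← R3 − (3)·R1: [0, 21, 21, -21, -168]
R4 ← R4 + R1: [0, 3, 3, -3, -24]
R3 ← R3 − (7/3)·R2: [0, 0, 0, 0, 0]
R4 ← R4 − (1/3)·R2: [0, 0, 0, 0, 0]
The echelon form has 2 nonzero rows, and every pivot lies in the first 4 columns, so rank(P) = rank([P|b]) = 2.
The system is consistent.
rank = 2 < 4 unknowns, so there are infinitely many solutions.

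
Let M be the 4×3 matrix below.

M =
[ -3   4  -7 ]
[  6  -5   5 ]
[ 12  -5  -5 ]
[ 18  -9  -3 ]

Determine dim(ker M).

Row reduce to echelon form.
R2 ← R2 + (2)·R1: [0, 3, -9]
R3 ← R3 + (4)·R1: [0, 11, -33]
R4 ← R4 + (6)·R1: [0, 15, -45]
R3 ← R3 − (11/3)·R2: [0, 0, 0]
R4 ← R4 − (5)·R2: [0, 0, 0]
2 nonzero rows, so rank(M) = 2.
M has 3 columns; by rank–nullity, nullity = 3 − 2 = 1.

1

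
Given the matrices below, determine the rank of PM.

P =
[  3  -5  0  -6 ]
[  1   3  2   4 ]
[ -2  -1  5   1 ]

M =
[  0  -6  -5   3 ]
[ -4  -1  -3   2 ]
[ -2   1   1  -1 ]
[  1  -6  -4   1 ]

First compute PM:
[[ 14,  23,  24,  -7],
 [-12, -31, -28,  11],
 [ -5,  12,  14, -12]]
Now row reduce the product.
R2 ← R2 + (6/7)·R1: [0, -79/7, -52/7, 5]
R3 ← R3 + (5/14)·R1: [0, 283/14, 158/7, -29/2]
R3 ← R3 + (283/158)·R2: [0, 0, 732/79, -438/79]
3 nonzero rows, so rank(PM) = 3.

3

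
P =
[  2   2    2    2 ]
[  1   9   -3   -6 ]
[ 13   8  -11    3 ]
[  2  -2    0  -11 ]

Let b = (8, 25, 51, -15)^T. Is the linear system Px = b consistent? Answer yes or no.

yes

Row reduce the augmented matrix [P | b].
R2 ← R2 − (1/2)·R1: [0, 8, -4, -7, 21]
R3 ← R3 − (13/2)·R1: [0, -5, -24, -10, -1]
R4 ← R4 − R1: [0, -4, -2, -13, -23]
R3 ← R3 + (5/8)·R2: [0, 0, -53/2, -115/8, 97/8]
R4 ← R4 + (1/2)·R2: [0, 0, -4, -33/2, -25/2]
R4 ← R4 − (8/53)·R3: [0, 0, 0, -1519/106, -1519/106]
The echelon form has 4 nonzero rows, and every pivot lies in the first 4 columns, so rank(P) = rank([P|b]) = 4.
The system is consistent.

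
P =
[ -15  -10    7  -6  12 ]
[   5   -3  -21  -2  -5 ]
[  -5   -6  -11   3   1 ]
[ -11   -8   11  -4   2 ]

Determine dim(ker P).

Row reduce to echelon form.
R2 ← R2 + (1/3)·R1: [0, -19/3, -56/3, -4, -1]
R3 ← R3 − (1/3)·R1: [0, -8/3, -40/3, 5, -3]
R4 ← R4 − (11/15)·R1: [0, -2/3, 88/15, 2/5, -34/5]
R3 ← R3 − (8/19)·R2: [0, 0, -104/19, 127/19, -49/19]
R4 ← R4 − (2/19)·R2: [0, 0, 744/95, 78/95, -636/95]
R4 ← R4 + (93/65)·R3: [0, 0, 0, 135/13, -135/13]
4 nonzero rows, so rank(P) = 4.
P has 5 columns; by rank–nullity, nullity = 5 − 4 = 1.

1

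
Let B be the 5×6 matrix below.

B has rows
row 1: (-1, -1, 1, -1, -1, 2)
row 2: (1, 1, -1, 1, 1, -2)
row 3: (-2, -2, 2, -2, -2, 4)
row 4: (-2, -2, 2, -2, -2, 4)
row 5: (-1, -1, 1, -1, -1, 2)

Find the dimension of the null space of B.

Row reduce to echelon form.
R2 ← R2 + R1: [0, 0, 0, 0, 0, 0]
R3 ← R3 − (2)·R1: [0, 0, 0, 0, 0, 0]
R4 ← R4 − (2)·R1: [0, 0, 0, 0, 0, 0]
R5 ← R5 − R1: [0, 0, 0, 0, 0, 0]
1 nonzero row, so rank(B) = 1.
B has 6 columns; by rank–nullity, nullity = 6 − 1 = 5.

5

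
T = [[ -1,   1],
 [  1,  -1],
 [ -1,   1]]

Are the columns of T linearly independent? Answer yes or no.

no

Row reduce T to echelon form.
R2 ← R2 + R1: [0, 0]
R3 ← R3 − R1: [0, 0]
1 pivot among 2 columns.
Only 1 < 2 pivot columns, so the columns are linearly dependent.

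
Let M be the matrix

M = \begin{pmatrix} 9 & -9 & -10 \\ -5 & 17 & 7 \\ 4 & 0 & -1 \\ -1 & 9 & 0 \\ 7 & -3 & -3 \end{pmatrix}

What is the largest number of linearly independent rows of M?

Row reduce to echelon form.
R2 ← R2 + (5/9)·R1: [0, 12, 13/9]
R3 ← R3 − (4/9)·R1: [0, 4, 31/9]
R4 ← R4 + (1/9)·R1: [0, 8, -10/9]
R5 ← R5 − (7/9)·R1: [0, 4, 43/9]
R3 ← R3 − (1/3)·R2: [0, 0, 80/27]
R4 ← R4 − (2/3)·R2: [0, 0, -56/27]
R5 ← R5 − (1/3)·R2: [0, 0, 116/27]
R4 ← R4 + (7/10)·R3: [0, 0, 0]
R5 ← R5 − (29/20)·R3: [0, 0, 0]
Echelon form has 3 nonzero rows, so rank(M) = 3.
The rank gives the maximum number of linearly independent rows: 3.

3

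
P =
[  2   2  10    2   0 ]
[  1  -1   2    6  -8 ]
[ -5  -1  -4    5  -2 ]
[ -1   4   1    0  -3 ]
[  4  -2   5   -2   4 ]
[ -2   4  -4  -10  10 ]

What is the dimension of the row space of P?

4

Row reduce to echelon form.
R2 ← R2 − (1/2)·R1: [0, -2, -3, 5, -8]
R3 ← R3 + (5/2)·R1: [0, 4, 21, 10, -2]
R4 ← R4 + (1/2)·R1: [0, 5, 6, 1, -3]
R5 ← R5 − (2)·R1: [0, -6, -15, -6, 4]
R6 ← R6 + R1: [0, 6, 6, -8, 10]
R3 ← R3 + (2)·R2: [0, 0, 15, 20, -18]
R4 ← R4 + (5/2)·R2: [0, 0, -3/2, 27/2, -23]
R5 ← R5 − (3)·R2: [0, 0, -6, -21, 28]
R6 ← R6 + (3)·R2: [0, 0, -3, 7, -14]
R4 ← R4 + (1/10)·R3: [0, 0, 0, 31/2, -124/5]
R5 ← R5 + (2/5)·R3: [0, 0, 0, -13, 104/5]
R6 ← R6 + (1/5)·R3: [0, 0, 0, 11, -88/5]
R5 ← R5 + (26/31)·R4: [0, 0, 0, 0, 0]
R6 ← R6 − (22/31)·R4: [0, 0, 0, 0, 0]
Echelon form has 4 nonzero rows, so rank(P) = 4.
The row space has dimension equal to the rank: 4.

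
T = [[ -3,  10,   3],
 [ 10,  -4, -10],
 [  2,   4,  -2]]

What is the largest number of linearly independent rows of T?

Row reduce to echelon form.
R2 ← R2 + (10/3)·R1: [0, 88/3, 0]
R3 ← R3 + (2/3)·R1: [0, 32/3, 0]
R3 ← R3 − (4/11)·R2: [0, 0, 0]
Echelon form has 2 nonzero rows, so rank(T) = 2.
The rank gives the maximum number of linearly independent rows: 2.

2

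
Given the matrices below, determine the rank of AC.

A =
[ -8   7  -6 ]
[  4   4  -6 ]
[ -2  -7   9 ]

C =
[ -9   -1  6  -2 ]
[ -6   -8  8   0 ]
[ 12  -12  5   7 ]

First compute AC:
[[-42,  24, -22, -26],
 [-132,  36,  26, -50],
 [168, -50, -23,  67]]
Now row reduce the product.
R2 ← R2 − (22/7)·R1: [0, -276/7, 666/7, 222/7]
R3 ← R3 + (4)·R1: [0, 46, -111, -37]
R3 ← R3 + (7/6)·R2: [0, 0, 0, 0]
2 nonzero rows, so rank(AC) = 2.

2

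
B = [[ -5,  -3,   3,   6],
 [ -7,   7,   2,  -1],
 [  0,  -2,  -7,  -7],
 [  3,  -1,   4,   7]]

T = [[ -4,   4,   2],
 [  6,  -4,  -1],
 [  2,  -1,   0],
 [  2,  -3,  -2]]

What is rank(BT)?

2

First compute BT:
[[ 20, -29, -19],
 [ 72, -55, -19],
 [-40,  36,  16],
 [  4,  -9,  -7]]
Now row reduce the product.
R2 ← R2 − (18/5)·R1: [0, 247/5, 247/5]
R3 ← R3 + (2)·R1: [0, -22, -22]
R4 ← R4 − (1/5)·R1: [0, -16/5, -16/5]
R3 ← R3 + (110/247)·R2: [0, 0, 0]
R4 ← R4 + (16/247)·R2: [0, 0, 0]
2 nonzero rows, so rank(BT) = 2.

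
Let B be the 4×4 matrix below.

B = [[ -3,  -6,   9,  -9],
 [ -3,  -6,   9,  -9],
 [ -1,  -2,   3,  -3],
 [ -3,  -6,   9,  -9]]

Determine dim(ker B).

3

Row reduce to echelon form.
R2 ← R2 − R1: [0, 0, 0, 0]
R3 ← R3 − (1/3)·R1: [0, 0, 0, 0]
R4 ← R4 − R1: [0, 0, 0, 0]
1 nonzero row, so rank(B) = 1.
B has 4 columns; by rank–nullity, nullity = 4 − 1 = 3.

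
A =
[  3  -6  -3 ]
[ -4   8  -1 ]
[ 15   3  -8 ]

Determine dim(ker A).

0

Row reduce to echelon form.
R2 ← R2 + (4/3)·R1: [0, 0, -5]
R3 ← R3 − (5)·R1: [0, 33, 7]
Swap R2 ↔ R3
3 nonzero rows, so rank(A) = 3.
A has 3 columns; by rank–nullity, nullity = 3 − 3 = 0.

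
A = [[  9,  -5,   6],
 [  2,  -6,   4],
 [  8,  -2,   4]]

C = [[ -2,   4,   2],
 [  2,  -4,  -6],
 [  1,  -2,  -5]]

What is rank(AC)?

2

First compute AC:
[[-22,  44,  18],
 [-12,  24,  20],
 [-16,  32,   8]]
Now row reduce the product.
R2 ← R2 − (6/11)·R1: [0, 0, 112/11]
R3 ← R3 − (8/11)·R1: [0, 0, -56/11]
R3 ← R3 + (1/2)·R2: [0, 0, 0]
2 nonzero rows, so rank(AC) = 2.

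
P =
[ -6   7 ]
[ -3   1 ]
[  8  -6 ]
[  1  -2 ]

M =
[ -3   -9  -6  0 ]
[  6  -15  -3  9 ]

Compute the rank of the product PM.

First compute PM:
[[ 60, -51,  15,  63],
 [ 15,  12,  15,   9],
 [-60,  18, -30, -54],
 [-15,  21,   0, -18]]
Now row reduce the product.
R2 ← R2 − (1/4)·R1: [0, 99/4, 45/4, -27/4]
R3 ← R3 + R1: [0, -33, -15, 9]
R4 ← R4 + (1/4)·R1: [0, 33/4, 15/4, -9/4]
R3 ← R3 + (4/3)·R2: [0, 0, 0, 0]
R4 ← R4 − (1/3)·R2: [0, 0, 0, 0]
2 nonzero rows, so rank(PM) = 2.

2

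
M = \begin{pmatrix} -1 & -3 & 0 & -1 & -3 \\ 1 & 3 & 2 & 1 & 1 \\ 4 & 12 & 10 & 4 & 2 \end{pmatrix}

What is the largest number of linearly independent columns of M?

2

Row reduce to echelon form.
R2 ← R2 + R1: [0, 0, 2, 0, -2]
R3 ← R3 + (4)·R1: [0, 0, 10, 0, -10]
R3 ← R3 − (5)·R2: [0, 0, 0, 0, 0]
Echelon form has 2 nonzero rows, so rank(M) = 2.
The rank gives the maximum number of linearly independent columns: 2.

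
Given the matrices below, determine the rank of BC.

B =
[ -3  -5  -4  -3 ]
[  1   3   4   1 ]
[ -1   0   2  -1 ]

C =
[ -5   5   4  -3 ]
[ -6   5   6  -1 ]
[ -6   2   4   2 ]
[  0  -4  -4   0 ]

2

First compute BC:
[[ 69, -36, -46,   6],
 [-47,  24,  34,   2],
 [ -7,   3,   8,   7]]
Now row reduce the product.
R2 ← R2 + (47/69)·R1: [0, -12/23, 8/3, 140/23]
R3 ← R3 + (7/69)·R1: [0, -15/23, 10/3, 175/23]
R3 ← R3 − (5/4)·R2: [0, 0, 0, 0]
2 nonzero rows, so rank(BC) = 2.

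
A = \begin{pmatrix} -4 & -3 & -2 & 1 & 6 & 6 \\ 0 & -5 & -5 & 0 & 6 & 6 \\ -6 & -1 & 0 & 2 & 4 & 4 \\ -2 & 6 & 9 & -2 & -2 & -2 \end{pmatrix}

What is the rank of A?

Row reduce to echelon form.
R3 ← R3 − (3/2)·R1: [0, 7/2, 3, 1/2, -5, -5]
R4 ← R4 − (1/2)·R1: [0, 15/2, 10, -5/2, -5, -5]
R3 ← R3 + (7/10)·R2: [0, 0, -1/2, 1/2, -4/5, -4/5]
R4 ← R4 + (3/2)·R2: [0, 0, 5/2, -5/2, 4, 4]
R4 ← R4 + (5)·R3: [0, 0, 0, 0, 0, 0]
Echelon form has 3 nonzero rows, so rank(A) = 3.

3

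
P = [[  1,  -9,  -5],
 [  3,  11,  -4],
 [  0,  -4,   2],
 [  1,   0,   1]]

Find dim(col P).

Row reduce to echelon form.
R2 ← R2 − (3)·R1: [0, 38, 11]
R4 ← R4 − R1: [0, 9, 6]
R3 ← R3 + (2/19)·R2: [0, 0, 60/19]
R4 ← R4 − (9/38)·R2: [0, 0, 129/38]
R4 ← R4 − (43/40)·R3: [0, 0, 0]
Echelon form has 3 nonzero rows, so rank(P) = 3.
The column space has dimension equal to the rank: 3.

3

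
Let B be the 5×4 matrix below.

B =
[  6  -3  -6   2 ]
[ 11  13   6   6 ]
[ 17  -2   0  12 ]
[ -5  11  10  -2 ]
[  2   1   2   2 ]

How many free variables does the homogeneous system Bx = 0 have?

1

Row reduce to echelon form.
R2 ← R2 − (11/6)·R1: [0, 37/2, 17, 7/3]
R3 ← R3 − (17/6)·R1: [0, 13/2, 17, 19/3]
R4 ← R4 + (5/6)·R1: [0, 17/2, 5, -1/3]
R5 ← R5 − (1/3)·R1: [0, 2, 4, 4/3]
R3 ← R3 − (13/37)·R2: [0, 0, 408/37, 204/37]
R4 ← R4 − (17/37)·R2: [0, 0, -104/37, -52/37]
R5 ← R5 − (4/37)·R2: [0, 0, 80/37, 40/37]
R4 ← R4 + (13/51)·R3: [0, 0, 0, 0]
R5 ← R5 − (10/51)·R3: [0, 0, 0, 0]
3 nonzero rows, so rank(B) = 3.
B has 4 columns; by rank–nullity, nullity = 4 − 3 = 1.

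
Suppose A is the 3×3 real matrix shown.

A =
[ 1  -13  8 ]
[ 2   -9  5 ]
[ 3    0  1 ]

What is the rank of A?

3

Row reduce to echelon form.
R2 ← R2 − (2)·R1: [0, 17, -11]
R3 ← R3 − (3)·R1: [0, 39, -23]
R3 ← R3 − (39/17)·R2: [0, 0, 38/17]
Echelon form has 3 nonzero rows, so rank(A) = 3.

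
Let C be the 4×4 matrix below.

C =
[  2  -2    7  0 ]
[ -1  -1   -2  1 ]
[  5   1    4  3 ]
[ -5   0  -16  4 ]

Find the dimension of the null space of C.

1

Row reduce to echelon form.
R2 ← R2 + (1/2)·R1: [0, -2, 3/2, 1]
R3 ← R3 − (5/2)·R1: [0, 6, -27/2, 3]
R4 ← R4 + (5/2)·R1: [0, -5, 3/2, 4]
R3 ← R3 + (3)·R2: [0, 0, -9, 6]
R4 ← R4 − (5/2)·R2: [0, 0, -9/4, 3/2]
R4 ← R4 − (1/4)·R3: [0, 0, 0, 0]
3 nonzero rows, so rank(C) = 3.
C has 4 columns; by rank–nullity, nullity = 4 − 3 = 1.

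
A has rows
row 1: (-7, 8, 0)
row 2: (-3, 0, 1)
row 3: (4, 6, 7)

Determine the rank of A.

3

Row reduce to echelon form.
R2 ← R2 − (3/7)·R1: [0, -24/7, 1]
R3 ← R3 + (4/7)·R1: [0, 74/7, 7]
R3 ← R3 + (37/12)·R2: [0, 0, 121/12]
Echelon form has 3 nonzero rows, so rank(A) = 3.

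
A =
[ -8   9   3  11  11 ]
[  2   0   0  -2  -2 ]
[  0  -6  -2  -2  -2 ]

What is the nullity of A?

3

Row reduce to echelon form.
R2 ← R2 + (1/4)·R1: [0, 9/4, 3/4, 3/4, 3/4]
R3 ← R3 + (8/3)·R2: [0, 0, 0, 0, 0]
2 nonzero rows, so rank(A) = 2.
A has 5 columns; by rank–nullity, nullity = 5 − 2 = 3.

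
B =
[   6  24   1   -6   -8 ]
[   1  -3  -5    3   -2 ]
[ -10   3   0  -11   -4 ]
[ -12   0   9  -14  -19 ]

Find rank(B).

Row reduce to echelon form.
R2 ← R2 − (1/6)·R1: [0, -7, -31/6, 4, -2/3]
R3 ← R3 + (5/3)·R1: [0, 43, 5/3, -21, -52/3]
R4 ← R4 + (2)·R1: [0, 48, 11, -26, -35]
R3 ← R3 + (43/7)·R2: [0, 0, -421/14, 25/7, -150/7]
R4 ← R4 + (48/7)·R2: [0, 0, -171/7, 10/7, -277/7]
R4 ← R4 − (342/421)·R3: [0, 0, 0, -620/421, -9331/421]
Echelon form has 4 nonzero rows, so rank(B) = 4.

4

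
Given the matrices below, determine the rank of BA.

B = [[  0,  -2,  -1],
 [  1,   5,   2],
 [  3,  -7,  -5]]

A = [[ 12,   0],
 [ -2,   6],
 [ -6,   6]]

First compute BA:
[[ 10, -18],
 [-10,  42],
 [ 80, -72]]
Now row reduce the product.
R2 ← R2 + R1: [0, 24]
R3 ← R3 − (8)·R1: [0, 72]
R3 ← R3 − (3)·R2: [0, 0]
2 nonzero rows, so rank(BA) = 2.

2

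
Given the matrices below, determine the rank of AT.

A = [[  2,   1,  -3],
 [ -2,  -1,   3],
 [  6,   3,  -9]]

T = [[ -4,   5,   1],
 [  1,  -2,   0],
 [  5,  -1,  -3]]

1

First compute AT:
[[-22,  11,  11],
 [ 22, -11, -11],
 [-66,  33,  33]]
Now row reduce the product.
R2 ← R2 + R1: [0, 0, 0]
R3 ← R3 − (3)·R1: [0, 0, 0]
1 nonzero row, so rank(AT) = 1.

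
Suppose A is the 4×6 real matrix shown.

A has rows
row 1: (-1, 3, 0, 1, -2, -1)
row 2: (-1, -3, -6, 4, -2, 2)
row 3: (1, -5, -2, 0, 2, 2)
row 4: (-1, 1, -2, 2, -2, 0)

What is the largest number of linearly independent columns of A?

Row reduce to echelon form.
R2 ← R2 − R1: [0, -6, -6, 3, 0, 3]
R3 ← R3 + R1: [0, -2, -2, 1, 0, 1]
R4 ← R4 − R1: [0, -2, -2, 1, 0, 1]
R3 ← R3 − (1/3)·R2: [0, 0, 0, 0, 0, 0]
R4 ← R4 − (1/3)·R2: [0, 0, 0, 0, 0, 0]
Echelon form has 2 nonzero rows, so rank(A) = 2.
The rank gives the maximum number of linearly independent columns: 2.

2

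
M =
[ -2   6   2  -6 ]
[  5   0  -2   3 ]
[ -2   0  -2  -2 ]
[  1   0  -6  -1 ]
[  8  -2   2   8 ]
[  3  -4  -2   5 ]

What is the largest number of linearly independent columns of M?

3

Row reduce to echelon form.
R2 ← R2 + (5/2)·R1: [0, 15, 3, -12]
R3 ← R3 − R1: [0, -6, -4, 4]
R4 ← R4 + (1/2)·R1: [0, 3, -5, -4]
R5 ← R5 + (4)·R1: [0, 22, 10, -16]
R6 ← R6 + (3/2)·R1: [0, 5, 1, -4]
R3 ← R3 + (2/5)·R2: [0, 0, -14/5, -4/5]
R4 ← R4 − (1/5)·R2: [0, 0, -28/5, -8/5]
R5 ← R5 − (22/15)·R2: [0, 0, 28/5, 8/5]
R6 ← R6 − (1/3)·R2: [0, 0, 0, 0]
R4 ← R4 − (2)·R3: [0, 0, 0, 0]
R5 ← R5 + (2)·R3: [0, 0, 0, 0]
Echelon form has 3 nonzero rows, so rank(M) = 3.
The rank gives the maximum number of linearly independent columns: 3.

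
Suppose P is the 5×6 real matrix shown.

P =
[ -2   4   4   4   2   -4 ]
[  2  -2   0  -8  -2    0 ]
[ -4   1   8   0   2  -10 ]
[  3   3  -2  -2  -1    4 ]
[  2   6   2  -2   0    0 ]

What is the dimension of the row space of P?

3

Row reduce to echelon form.
R2 ← R2 + R1: [0, 2, 4, -4, 0, -4]
R3 ← R3 − (2)·R1: [0, -7, 0, -8, -2, -2]
R4 ← R4 + (3/2)·R1: [0, 9, 4, 4, 2, -2]
R5 ← R5 + R1: [0, 10, 6, 2, 2, -4]
R3 ← R3 + (7/2)·R2: [0, 0, 14, -22, -2, -16]
R4 ← R4 − (9/2)·R2: [0, 0, -14, 22, 2, 16]
R5 ← R5 − (5)·R2: [0, 0, -14, 22, 2, 16]
R4 ← R4 + R3: [0, 0, 0, 0, 0, 0]
R5 ← R5 + R3: [0, 0, 0, 0, 0, 0]
Echelon form has 3 nonzero rows, so rank(P) = 3.
The row space has dimension equal to the rank: 3.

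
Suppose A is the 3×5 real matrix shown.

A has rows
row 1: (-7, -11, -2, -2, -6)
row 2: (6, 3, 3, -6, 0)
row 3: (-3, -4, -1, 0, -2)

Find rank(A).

Row reduce to echelon form.
R2 ← R2 + (6/7)·R1: [0, -45/7, 9/7, -54/7, -36/7]
R3 ← R3 − (3/7)·R1: [0, 5/7, -1/7, 6/7, 4/7]
R3 ← R3 + (1/9)·R2: [0, 0, 0, 0, 0]
Echelon form has 2 nonzero rows, so rank(A) = 2.

2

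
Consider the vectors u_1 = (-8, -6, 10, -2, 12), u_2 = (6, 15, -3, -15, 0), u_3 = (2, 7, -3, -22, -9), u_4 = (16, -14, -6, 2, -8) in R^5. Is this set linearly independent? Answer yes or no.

yes

Form the matrix with these vectors as rows and row reduce.
R2 ← R2 + (3/4)·R1: [0, 21/2, 9/2, -33/2, 9]
R3 ← R3 + (1/4)·R1: [0, 11/2, -1/2, -45/2, -6]
R4 ← R4 + (2)·R1: [0, -26, 14, -2, 16]
R3 ← R3 − (11/21)·R2: [0, 0, -20/7, -97/7, -75/7]
R4 ← R4 + (52/21)·R2: [0, 0, 176/7, -300/7, 268/7]
R4 ← R4 + (44/5)·R3: [0, 0, 0, -824/5, -56]
4 nonzero rows, so the 4 vectors span a space of dimension 4.
Since 4 = 4, the vectors are linearly independent.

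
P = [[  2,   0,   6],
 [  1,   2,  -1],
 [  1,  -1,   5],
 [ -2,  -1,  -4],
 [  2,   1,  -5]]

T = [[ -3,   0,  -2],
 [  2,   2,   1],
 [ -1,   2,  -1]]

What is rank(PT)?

First compute PT:
[[-12,  12, -10],
 [  2,   2,   1],
 [-10,   8,  -8],
 [  8, -10,   7],
 [  1,  -8,   2]]
Now row reduce the product.
R2 ← R2 + (1/6)·R1: [0, 4, -2/3]
R3 ← R3 − (5/6)·R1: [0, -2, 1/3]
R4 ← R4 + (2/3)·R1: [0, -2, 1/3]
R5 ← R5 + (1/12)·R1: [0, -7, 7/6]
R3 ← R3 + (1/2)·R2: [0, 0, 0]
R4 ← R4 + (1/2)·R2: [0, 0, 0]
R5 ← R5 + (7/4)·R2: [0, 0, 0]
2 nonzero rows, so rank(PT) = 2.

2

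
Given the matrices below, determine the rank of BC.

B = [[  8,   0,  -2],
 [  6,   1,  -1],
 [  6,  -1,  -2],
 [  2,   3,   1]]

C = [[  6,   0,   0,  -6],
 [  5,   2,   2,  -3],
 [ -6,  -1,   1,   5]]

First compute BC:
[[ 60,   2,  -2, -58],
 [ 47,   3,   1, -44],
 [ 43,   0,  -4, -43],
 [ 21,   5,   7, -16]]
Now row reduce the product.
R2 ← R2 − (47/60)·R1: [0, 43/30, 77/30, 43/30]
R3 ← R3 − (43/60)·R1: [0, -43/30, -77/30, -43/30]
R4 ← R4 − (7/20)·R1: [0, 43/10, 77/10, 43/10]
R3 ← R3 + R2: [0, 0, 0, 0]
R4 ← R4 − (3)·R2: [0, 0, 0, 0]
2 nonzero rows, so rank(BC) = 2.

2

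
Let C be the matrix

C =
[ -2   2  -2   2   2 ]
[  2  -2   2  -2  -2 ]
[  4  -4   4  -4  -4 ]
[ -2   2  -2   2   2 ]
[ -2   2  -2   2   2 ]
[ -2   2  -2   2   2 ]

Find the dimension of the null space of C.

4

Row reduce to echelon form.
R2 ← R2 + R1: [0, 0, 0, 0, 0]
R3 ← R3 + (2)·R1: [0, 0, 0, 0, 0]
R4 ← R4 − R1: [0, 0, 0, 0, 0]
R5 ← R5 − R1: [0, 0, 0, 0, 0]
R6 ← R6 − R1: [0, 0, 0, 0, 0]
1 nonzero row, so rank(C) = 1.
C has 5 columns; by rank–nullity, nullity = 5 − 1 = 4.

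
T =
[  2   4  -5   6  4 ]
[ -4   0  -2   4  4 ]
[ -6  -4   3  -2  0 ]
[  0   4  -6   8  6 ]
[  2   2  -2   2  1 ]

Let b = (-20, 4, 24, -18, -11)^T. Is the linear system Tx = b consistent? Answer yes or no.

yes

Row reduce the augmented matrix [T | b].
R2 ← R2 + (2)·R1: [0, 8, -12, 16, 12, -36]
R3 ← R3 + (3)·R1: [0, 8, -12, 16, 12, -36]
R5 ← R5 − R1: [0, -2, 3, -4, -3, 9]
R3 ← R3 − R2: [0, 0, 0, 0, 0, 0]
R4 ← R4 − (1/2)·R2: [0, 0, 0, 0, 0, 0]
R5 ← R5 + (1/4)·R2: [0, 0, 0, 0, 0, 0]
The echelon form has 2 nonzero rows, and every pivot lies in the first 5 columns, so rank(T) = rank([T|b]) = 2.
The system is consistent.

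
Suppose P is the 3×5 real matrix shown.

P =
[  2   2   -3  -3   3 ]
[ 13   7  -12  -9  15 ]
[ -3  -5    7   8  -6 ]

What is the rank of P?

2

Row reduce to echelon form.
R2 ← R2 − (13/2)·R1: [0, -6, 15/2, 21/2, -9/2]
R3 ← R3 + (3/2)·R1: [0, -2, 5/2, 7/2, -3/2]
R3 ← R3 − (1/3)·R2: [0, 0, 0, 0, 0]
Echelon form has 2 nonzero rows, so rank(P) = 2.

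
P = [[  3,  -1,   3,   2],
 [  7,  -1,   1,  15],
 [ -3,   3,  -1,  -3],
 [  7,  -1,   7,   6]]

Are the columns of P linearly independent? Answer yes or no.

no

Row reduce P to echelon form.
R2 ← R2 − (7/3)·R1: [0, 4/3, -6, 31/3]
R3 ← R3 + R1: [0, 2, 2, -1]
R4 ← R4 − (7/3)·R1: [0, 4/3, 0, 4/3]
R3 ← R3 − (3/2)·R2: [0, 0, 11, -33/2]
R4 ← R4 − R2: [0, 0, 6, -9]
R4 ← R4 − (6/11)·R3: [0, 0, 0, 0]
3 pivots among 4 columns.
Only 3 < 4 pivot columns, so the columns are linearly dependent.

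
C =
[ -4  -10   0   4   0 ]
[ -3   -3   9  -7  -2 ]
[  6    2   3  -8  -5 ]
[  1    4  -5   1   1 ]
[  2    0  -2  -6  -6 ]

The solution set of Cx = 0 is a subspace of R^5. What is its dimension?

Row reduce to echelon form.
R2 ← R2 − (3/4)·R1: [0, 9/2, 9, -10, -2]
R3 ← R3 + (3/2)·R1: [0, -13, 3, -2, -5]
R4 ← R4 + (1/4)·R1: [0, 3/2, -5, 2, 1]
R5 ← R5 + (1/2)·R1: [0, -5, -2, -4, -6]
R3 ← R3 + (26/9)·R2: [0, 0, 29, -278/9, -97/9]
R4 ← R4 − (1/3)·R2: [0, 0, -8, 16/3, 5/3]
R5 ← R5 + (10/9)·R2: [0, 0, 8, -136/9, -74/9]
R4 ← R4 + (8/29)·R3: [0, 0, 0, -832/261, -341/261]
R5 ← R5 − (8/29)·R3: [0, 0, 0, -1720/261, -1370/261]
R5 ← R5 − (215/104)·R4: [0, 0, 0, 0, -265/104]
5 nonzero rows, so rank(C) = 5.
C has 5 columns; by rank–nullity, nullity = 5 − 5 = 0.

0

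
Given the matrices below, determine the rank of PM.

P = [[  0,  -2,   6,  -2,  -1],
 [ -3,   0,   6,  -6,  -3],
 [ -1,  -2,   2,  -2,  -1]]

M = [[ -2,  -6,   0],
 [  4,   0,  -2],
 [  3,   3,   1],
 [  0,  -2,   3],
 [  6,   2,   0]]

First compute PM:
[[  4,  20,   4],
 [  6,  42, -12],
 [ -6,  14,   0]]
Now row reduce the product.
R2 ← R2 − (3/2)·R1: [0, 12, -18]
R3 ← R3 + (3/2)·R1: [0, 44, 6]
R3 ← R3 − (11/3)·R2: [0, 0, 72]
3 nonzero rows, so rank(PM) = 3.

3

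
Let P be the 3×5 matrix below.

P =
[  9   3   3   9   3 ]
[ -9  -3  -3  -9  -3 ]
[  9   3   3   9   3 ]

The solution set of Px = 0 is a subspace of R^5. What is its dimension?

Row reduce to echelon form.
R2 ← R2 + R1: [0, 0, 0, 0, 0]
R3 ← R3 − R1: [0, 0, 0, 0, 0]
1 nonzero row, so rank(P) = 1.
P has 5 columns; by rank–nullity, nullity = 5 − 1 = 4.

4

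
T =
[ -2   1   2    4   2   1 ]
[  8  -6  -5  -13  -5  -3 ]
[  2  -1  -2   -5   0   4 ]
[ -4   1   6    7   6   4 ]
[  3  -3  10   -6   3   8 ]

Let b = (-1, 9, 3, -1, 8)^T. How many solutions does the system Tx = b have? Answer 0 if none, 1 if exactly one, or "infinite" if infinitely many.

infinite

Row reduce the augmented matrix [T | b].
R2 ← R2 + (4)·R1: [0, -2, 3, 3, 3, 1, 5]
R3 ← R3 + R1: [0, 0, 0, -1, 2, 5, 2]
R4 ← R4 − (2)·R1: [0, -1, 2, -1, 2, 2, 1]
R5 ← R5 + (3/2)·R1: [0, -3/2, 13, 0, 6, 19/2, 13/2]
R4 ← R4 − (1/2)·R2: [0, 0, 1/2, -5/2, 1/2, 3/2, -3/2]
R5 ← R5 − (3/4)·R2: [0, 0, 43/4, -9/4, 15/4, 35/4, 11/4]
Swap R3 ↔ R4
R5 ← R5 − (43/2)·R3: [0, 0, 0, 103/2, -7, -47/2, 35]
R5 ← R5 + (103/2)·R4: [0, 0, 0, 0, 96, 234, 138]
The echelon form has 5 nonzero rows, and every pivot lies in the first 6 columns, so rank(T) = rank([T|b]) = 5.
The system is consistent.
rank = 5 < 6 unknowns, so there are infinitely many solutions.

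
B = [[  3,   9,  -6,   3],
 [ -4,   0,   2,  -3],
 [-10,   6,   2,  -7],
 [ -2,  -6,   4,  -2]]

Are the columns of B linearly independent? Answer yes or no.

no

Row reduce B to echelon form.
R2 ← R2 + (4/3)·R1: [0, 12, -6, 1]
R3 ← R3 + (10/3)·R1: [0, 36, -18, 3]
R4 ← R4 + (2/3)·R1: [0, 0, 0, 0]
R3 ← R3 − (3)·R2: [0, 0, 0, 0]
2 pivots among 4 columns.
Only 2 < 4 pivot columns, so the columns are linearly dependent.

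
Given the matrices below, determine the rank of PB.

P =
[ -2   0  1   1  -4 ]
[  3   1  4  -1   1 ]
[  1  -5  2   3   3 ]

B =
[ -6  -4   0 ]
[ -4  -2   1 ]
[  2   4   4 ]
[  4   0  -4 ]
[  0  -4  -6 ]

First compute PB:
[[ 18,  28,  24],
 [-18,  -2,  15],
 [ 30,   2, -27]]
Now row reduce the product.
R2 ← R2 + R1: [0, 26, 39]
R3 ← R3 − (5/3)·R1: [0, -134/3, -67]
R3 ← R3 + (67/39)·R2: [0, 0, 0]
2 nonzero rows, so rank(PB) = 2.

2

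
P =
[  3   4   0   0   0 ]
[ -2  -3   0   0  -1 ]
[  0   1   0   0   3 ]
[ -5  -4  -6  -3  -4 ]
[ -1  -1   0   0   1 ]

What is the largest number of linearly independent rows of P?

3

Row reduce to echelon form.
R2 ← R2 + (2/3)·R1: [0, -1/3, 0, 0, -1]
R4 ← R4 + (5/3)·R1: [0, 8/3, -6, -3, -4]
R5 ← R5 + (1/3)·R1: [0, 1/3, 0, 0, 1]
R3 ← R3 + (3)·R2: [0, 0, 0, 0, 0]
R4 ← R4 + (8)·R2: [0, 0, -6, -3, -12]
R5 ← R5 + R2: [0, 0, 0, 0, 0]
Swap R3 ↔ R4
Echelon form has 3 nonzero rows, so rank(P) = 3.
The rank gives the maximum number of linearly independent rows: 3.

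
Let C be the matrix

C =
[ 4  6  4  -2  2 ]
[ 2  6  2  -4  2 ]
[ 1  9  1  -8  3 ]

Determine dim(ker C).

3

Row reduce to echelon form.
R2 ← R2 − (1/2)·R1: [0, 3, 0, -3, 1]
R3 ← R3 − (1/4)·R1: [0, 15/2, 0, -15/2, 5/2]
R3 ← R3 − (5/2)·R2: [0, 0, 0, 0, 0]
2 nonzero rows, so rank(C) = 2.
C has 5 columns; by rank–nullity, nullity = 5 − 2 = 3.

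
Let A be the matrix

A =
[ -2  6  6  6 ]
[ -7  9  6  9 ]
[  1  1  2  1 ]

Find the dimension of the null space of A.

Row reduce to echelon form.
R2 ← R2 − (7/2)·R1: [0, -12, -15, -12]
R3 ← R3 + (1/2)·R1: [0, 4, 5, 4]
R3 ← R3 + (1/3)·R2: [0, 0, 0, 0]
2 nonzero rows, so rank(A) = 2.
A has 4 columns; by rank–nullity, nullity = 4 − 2 = 2.

2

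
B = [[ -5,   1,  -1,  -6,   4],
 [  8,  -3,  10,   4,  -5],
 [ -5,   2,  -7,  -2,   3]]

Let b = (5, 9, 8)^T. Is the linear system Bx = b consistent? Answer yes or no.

Row reduce the augmented matrix [B | b].
R2 ← R2 + (8/5)·R1: [0, -7/5, 42/5, -28/5, 7/5, 17]
R3 ← R3 − R1: [0, 1, -6, 4, -1, 3]
R3 ← R3 + (5/7)·R2: [0, 0, 0, 0, 0, 106/7]
The echelon form has 3 nonzero rows; the last pivot sits in the augmented column, so rank(B) = 2 but rank([B|b]) = 3.
Since the ranks differ, the system is inconsistent.

no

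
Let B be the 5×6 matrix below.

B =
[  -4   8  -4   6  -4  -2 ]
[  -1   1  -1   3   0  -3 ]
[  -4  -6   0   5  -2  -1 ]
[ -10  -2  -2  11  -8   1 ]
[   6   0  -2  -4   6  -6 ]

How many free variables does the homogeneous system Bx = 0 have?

2

Row reduce to echelon form.
R2 ← R2 − (1/4)·R1: [0, -1, 0, 3/2, 1, -5/2]
R3 ← R3 − R1: [0, -14, 4, -1, 2, 1]
R4 ← R4 − (5/2)·R1: [0, -22, 8, -4, 2, 6]
R5 ← R5 + (3/2)·R1: [0, 12, -8, 5, 0, -9]
R3 ← R3 − (14)·R2: [0, 0, 4, -22, -12, 36]
R4 ← R4 − (22)·R2: [0, 0, 8, -37, -20, 61]
R5 ← R5 + (12)·R2: [0, 0, -8, 23, 12, -39]
R4 ← R4 − (2)·R3: [0, 0, 0, 7, 4, -11]
R5 ← R5 + (2)·R3: [0, 0, 0, -21, -12, 33]
R5 ← R5 + (3)·R4: [0, 0, 0, 0, 0, 0]
4 nonzero rows, so rank(B) = 4.
B has 6 columns; by rank–nullity, nullity = 6 − 4 = 2.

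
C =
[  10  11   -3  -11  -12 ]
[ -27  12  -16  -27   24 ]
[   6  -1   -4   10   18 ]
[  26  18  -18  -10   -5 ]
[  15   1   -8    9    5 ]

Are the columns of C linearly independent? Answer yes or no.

Row reduce C to echelon form.
R2 ← R2 + (27/10)·R1: [0, 417/10, -241/10, -567/10, -42/5]
R3 ← R3 − (3/5)·R1: [0, -38/5, -11/5, 83/5, 126/5]
R4 ← R4 − (13/5)·R1: [0, -53/5, -51/5, 93/5, 131/5]
R5 ← R5 − (3/2)·R1: [0, -31/2, -7/2, 51/2, 23]
R3 ← R3 + (76/417)·R2: [0, 0, -2749/417, 871/139, 3290/139]
R4 ← R4 + (106/417)·R2: [0, 0, -6808/417, 582/139, 3345/139]
R5 ← R5 + (155/417)·R2: [0, 0, -5195/417, 615/139, 2763/139]
R4 ← R4 − (6808/2749)·R3: [0, 0, 0, -31150/2749, -94985/2749]
R5 ← R5 − (5195/2749)·R3: [0, 0, 0, -20390/2749, -68317/2749]
R5 ← R5 − (2039/3115)·R4: [0, 0, 0, 0, -1392/623]
5 pivots among 5 columns.
Every column is a pivot column, so the columns are linearly independent.

yes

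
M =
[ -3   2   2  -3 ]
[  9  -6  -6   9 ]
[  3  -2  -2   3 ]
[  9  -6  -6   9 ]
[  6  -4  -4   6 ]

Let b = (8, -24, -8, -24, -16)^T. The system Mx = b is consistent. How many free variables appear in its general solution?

3

Row reduce the augmented matrix [M | b].
R2 ← R2 + (3)·R1: [0, 0, 0, 0, 0]
R3 ← R3 + R1: [0, 0, 0, 0, 0]
R4 ← R4 + (3)·R1: [0, 0, 0, 0, 0]
R5 ← R5 + (2)·R1: [0, 0, 0, 0, 0]
The echelon form has 1 nonzero rows, and every pivot lies in the first 4 columns, so rank(M) = rank([M|b]) = 1.
The system is consistent.
Free variables = (unknowns) − (rank) = 4 − 1 = 3.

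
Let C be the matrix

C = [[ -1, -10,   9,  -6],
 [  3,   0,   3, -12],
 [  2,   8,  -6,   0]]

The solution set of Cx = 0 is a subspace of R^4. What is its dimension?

Row reduce to echelon form.
R2 ← R2 + (3)·R1: [0, -30, 30, -30]
R3 ← R3 + (2)·R1: [0, -12, 12, -12]
R3 ← R3 − (2/5)·R2: [0, 0, 0, 0]
2 nonzero rows, so rank(C) = 2.
C has 4 columns; by rank–nullity, nullity = 4 − 2 = 2.

2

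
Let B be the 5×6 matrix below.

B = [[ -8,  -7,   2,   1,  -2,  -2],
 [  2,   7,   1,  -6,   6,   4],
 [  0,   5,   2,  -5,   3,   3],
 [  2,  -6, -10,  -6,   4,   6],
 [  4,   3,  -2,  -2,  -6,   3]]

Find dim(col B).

5

Row reduce to echelon form.
R2 ← R2 + (1/4)·R1: [0, 21/4, 3/2, -23/4, 11/2, 7/2]
R4 ← R4 + (1/4)·R1: [0, -31/4, -19/2, -23/4, 7/2, 11/2]
R5 ← R5 + (1/2)·R1: [0, -1/2, -1, -3/2, -7, 2]
R3 ← R3 − (20/21)·R2: [0, 0, 4/7, 10/21, -47/21, -1/3]
R4 ← R4 + (31/21)·R2: [0, 0, -51/7, -299/21, 244/21, 32/3]
R5 ← R5 + (2/21)·R2: [0, 0, -6/7, -43/21, -136/21, 7/3]
R4 ← R4 + (51/4)·R3: [0, 0, 0, -49/6, -203/12, 77/12]
R5 ← R5 + (3/2)·R3: [0, 0, 0, -4/3, -59/6, 11/6]
R5 ← R5 − (8/49)·R4: [0, 0, 0, 0, -99/14, 11/14]
Echelon form has 5 nonzero rows, so rank(B) = 5.
The column space has dimension equal to the rank: 5.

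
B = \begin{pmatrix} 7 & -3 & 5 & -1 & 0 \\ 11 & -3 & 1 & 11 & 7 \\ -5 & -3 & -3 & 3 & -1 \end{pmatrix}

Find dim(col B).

Row reduce to echelon form.
R2 ← R2 − (11/7)·R1: [0, 12/7, -48/7, 88/7, 7]
R3 ← R3 + (5/7)·R1: [0, -36/7, 4/7, 16/7, -1]
R3 ← R3 + (3)·R2: [0, 0, -20, 40, 20]
Echelon form has 3 nonzero rows, so rank(B) = 3.
The column space has dimension equal to the rank: 3.

3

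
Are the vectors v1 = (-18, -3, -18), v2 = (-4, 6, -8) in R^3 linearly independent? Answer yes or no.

Form the matrix with these vectors as rows and row reduce.
R2 ← R2 − (2/9)·R1: [0, 20/3, -4]
2 nonzero rows, so the 2 vectors span a space of dimension 2.
Since 2 = 2, the vectors are linearly independent.

yes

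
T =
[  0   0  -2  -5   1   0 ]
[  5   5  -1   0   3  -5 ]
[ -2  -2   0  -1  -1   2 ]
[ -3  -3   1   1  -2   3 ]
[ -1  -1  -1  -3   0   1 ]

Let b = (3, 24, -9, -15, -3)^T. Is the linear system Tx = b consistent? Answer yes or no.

yes

Row reduce the augmented matrix [T | b].
Swap R1 ↔ R2
R3 ← R3 + (2/5)·R1: [0, 0, -2/5, -1, 1/5, 0, 3/5]
R4 ← R4 + (3/5)·R1: [0, 0, 2/5, 1, -1/5, 0, -3/5]
R5 ← R5 + (1/5)·R1: [0, 0, -6/5, -3, 3/5, 0, 9/5]
R3 ← R3 − (1/5)·R2: [0, 0, 0, 0, 0, 0, 0]
R4 ← R4 + (1/5)·R2: [0, 0, 0, 0, 0, 0, 0]
R5 ← R5 − (3/5)·R2: [0, 0, 0, 0, 0, 0, 0]
The echelon form has 2 nonzero rows, and every pivot lies in the first 6 columns, so rank(T) = rank([T|b]) = 2.
The system is consistent.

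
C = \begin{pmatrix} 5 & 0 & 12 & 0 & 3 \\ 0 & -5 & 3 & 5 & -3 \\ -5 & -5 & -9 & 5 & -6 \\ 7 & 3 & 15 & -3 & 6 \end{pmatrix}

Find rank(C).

2

Row reduce to echelon form.
R3 ← R3 + R1: [0, -5, 3, 5, -3]
R4 ← R4 − (7/5)·R1: [0, 3, -9/5, -3, 9/5]
R3 ← R3 − R2: [0, 0, 0, 0, 0]
R4 ← R4 + (3/5)·R2: [0, 0, 0, 0, 0]
Echelon form has 2 nonzero rows, so rank(C) = 2.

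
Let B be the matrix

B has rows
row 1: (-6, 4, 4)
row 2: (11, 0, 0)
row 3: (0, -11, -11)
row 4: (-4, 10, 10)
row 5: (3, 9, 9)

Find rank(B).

Row reduce to echelon form.
R2 ← R2 + (11/6)·R1: [0, 22/3, 22/3]
R4 ← R4 − (2/3)·R1: [0, 22/3, 22/3]
R5 ← R5 + (1/2)·R1: [0, 11, 11]
R3 ← R3 + (3/2)·R2: [0, 0, 0]
R4 ← R4 − R2: [0, 0, 0]
R5 ← R5 − (3/2)·R2: [0, 0, 0]
Echelon form has 2 nonzero rows, so rank(B) = 2.

2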